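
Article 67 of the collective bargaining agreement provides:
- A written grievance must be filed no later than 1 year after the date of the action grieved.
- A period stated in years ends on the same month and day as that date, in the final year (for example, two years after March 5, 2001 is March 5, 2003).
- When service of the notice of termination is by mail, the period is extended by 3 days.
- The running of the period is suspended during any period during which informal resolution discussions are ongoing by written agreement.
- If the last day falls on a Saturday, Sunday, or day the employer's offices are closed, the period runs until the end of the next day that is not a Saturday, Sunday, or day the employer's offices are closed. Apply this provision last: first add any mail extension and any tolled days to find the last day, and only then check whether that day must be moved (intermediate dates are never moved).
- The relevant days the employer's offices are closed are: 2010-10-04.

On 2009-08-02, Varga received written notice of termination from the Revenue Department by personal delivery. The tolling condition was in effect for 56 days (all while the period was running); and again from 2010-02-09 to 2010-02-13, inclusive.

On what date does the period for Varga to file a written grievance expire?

October 5, 2010

1 year after 2009-08-02 is August 2, 2010.
Service was not by mail, so no mail extension applies.
Tolling adds 56 days: August 2, 2010 + 56 days = September 27, 2010.
From February 9, 2010 through February 13, 2010 inclusive is 5 days; tolling adds 5 days: September 27, 2010 + 5 days = October 2, 2010.
October 2, 2010 is Saturday; October 3, 2010 is Sunday; October 4, 2010 is a listed holiday. The next qualifying day is October 5, 2010.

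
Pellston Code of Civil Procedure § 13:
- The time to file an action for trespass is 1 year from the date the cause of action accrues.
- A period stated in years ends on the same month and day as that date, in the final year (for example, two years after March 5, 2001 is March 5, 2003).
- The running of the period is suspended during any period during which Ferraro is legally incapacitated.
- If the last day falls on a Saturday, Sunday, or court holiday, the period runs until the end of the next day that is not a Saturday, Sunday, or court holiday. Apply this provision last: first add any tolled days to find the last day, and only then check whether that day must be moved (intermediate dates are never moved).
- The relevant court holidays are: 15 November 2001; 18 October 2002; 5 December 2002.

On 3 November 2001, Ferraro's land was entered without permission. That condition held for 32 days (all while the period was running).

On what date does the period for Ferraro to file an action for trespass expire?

December 6, 2002

1 year after 3 November 2001 is November 3, 2002.
Tolling adds 32 days: November 3, 2002 + 32 days = December 5, 2002.
December 5, 2002 is a listed holiday. The next qualifying day is December 6, 2002.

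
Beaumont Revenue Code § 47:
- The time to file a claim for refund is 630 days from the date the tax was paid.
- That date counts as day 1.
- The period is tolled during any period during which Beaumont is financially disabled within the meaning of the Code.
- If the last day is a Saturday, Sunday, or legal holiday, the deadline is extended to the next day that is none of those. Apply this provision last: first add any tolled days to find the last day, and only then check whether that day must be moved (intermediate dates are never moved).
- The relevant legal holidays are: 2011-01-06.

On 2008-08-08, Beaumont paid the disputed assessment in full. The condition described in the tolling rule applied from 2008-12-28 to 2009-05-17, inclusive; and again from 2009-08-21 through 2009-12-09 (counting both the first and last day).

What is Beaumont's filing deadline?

January 7, 2011

Counting 2008-08-08 as day 1, day 630 is April 29, 2010.
From December 28, 2008 through May 17, 2009 inclusive is 141 days; tolling adds 141 days: April 29, 2010 + 141 days = September 17, 2010.
From August 21, 2009 through December 9, 2009 inclusive is 111 days; tolling adds 111 days: September 17, 2010 + 111 days = January 6, 2011.
January 6, 2011 is a listed holiday. The next qualifying day is January 7, 2011.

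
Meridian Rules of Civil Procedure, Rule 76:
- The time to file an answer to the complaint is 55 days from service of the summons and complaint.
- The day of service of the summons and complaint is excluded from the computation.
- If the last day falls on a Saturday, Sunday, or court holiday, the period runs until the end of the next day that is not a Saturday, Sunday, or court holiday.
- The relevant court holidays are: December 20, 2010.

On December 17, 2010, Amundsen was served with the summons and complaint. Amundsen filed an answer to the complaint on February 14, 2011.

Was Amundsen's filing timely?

No

55 days after December 17, 2010 is February 10, 2011.
February 10, 2011 is a Thursday and not a court holiday, so no extension applies.
The deadline is February 10, 2011; the filing on February 14, 2011 is after that date.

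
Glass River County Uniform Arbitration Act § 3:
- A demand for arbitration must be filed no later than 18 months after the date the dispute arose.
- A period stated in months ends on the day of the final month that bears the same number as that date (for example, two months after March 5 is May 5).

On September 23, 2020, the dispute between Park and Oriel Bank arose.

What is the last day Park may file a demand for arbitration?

March 23, 2022

18 months after September 23, 2020 is March 23, 2022.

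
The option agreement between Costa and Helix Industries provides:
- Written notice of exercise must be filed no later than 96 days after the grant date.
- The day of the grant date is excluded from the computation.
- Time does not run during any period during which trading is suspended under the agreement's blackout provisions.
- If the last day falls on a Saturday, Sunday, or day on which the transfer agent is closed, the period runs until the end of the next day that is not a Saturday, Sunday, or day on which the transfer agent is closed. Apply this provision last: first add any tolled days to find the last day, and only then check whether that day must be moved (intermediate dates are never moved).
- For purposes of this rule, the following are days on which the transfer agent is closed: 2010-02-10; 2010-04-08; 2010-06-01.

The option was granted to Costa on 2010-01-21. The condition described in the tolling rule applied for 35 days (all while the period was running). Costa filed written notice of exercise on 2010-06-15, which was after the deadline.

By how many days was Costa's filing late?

13 days

96 days after 2010-01-21 is April 27, 2010.
Tolling adds 35 days: April 27, 2010 + 35 days = June 1, 2010.
June 1, 2010 is a listed holiday. The next qualifying day is June 2, 2010.
The deadline is June 2, 2010; from June 2, 2010 to June 15, 2010 is 13 days.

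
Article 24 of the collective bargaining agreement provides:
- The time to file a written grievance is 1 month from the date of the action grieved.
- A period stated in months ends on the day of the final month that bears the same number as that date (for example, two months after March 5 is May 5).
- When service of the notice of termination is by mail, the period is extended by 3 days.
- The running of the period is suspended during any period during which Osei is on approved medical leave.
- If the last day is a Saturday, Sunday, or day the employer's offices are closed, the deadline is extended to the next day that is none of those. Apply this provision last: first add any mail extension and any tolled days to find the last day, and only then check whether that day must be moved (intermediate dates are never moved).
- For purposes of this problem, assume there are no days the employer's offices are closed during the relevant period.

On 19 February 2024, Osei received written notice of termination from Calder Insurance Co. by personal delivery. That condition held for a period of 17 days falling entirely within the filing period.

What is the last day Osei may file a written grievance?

1 month after 19 February 2024 is March 19, 2024.
Service was not by mail, so no mail extension applies.
Tolling adds 17 days: March 19, 2024 + 17 days = April 5, 2024.
April 5, 2024 is a Friday and not a day the employer's offices are closed, so no extension applies.

April 5, 2024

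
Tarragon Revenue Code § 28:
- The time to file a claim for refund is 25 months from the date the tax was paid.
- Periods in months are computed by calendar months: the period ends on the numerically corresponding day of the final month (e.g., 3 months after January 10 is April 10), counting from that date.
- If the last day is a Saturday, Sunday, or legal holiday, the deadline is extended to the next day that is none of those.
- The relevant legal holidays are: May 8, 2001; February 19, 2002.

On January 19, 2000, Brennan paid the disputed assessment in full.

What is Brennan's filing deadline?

25 months after January 19, 2000 is February 19, 2002.
February 19, 2002 is a listed holiday. The next qualifying day is February 20, 2002.

February 20, 2002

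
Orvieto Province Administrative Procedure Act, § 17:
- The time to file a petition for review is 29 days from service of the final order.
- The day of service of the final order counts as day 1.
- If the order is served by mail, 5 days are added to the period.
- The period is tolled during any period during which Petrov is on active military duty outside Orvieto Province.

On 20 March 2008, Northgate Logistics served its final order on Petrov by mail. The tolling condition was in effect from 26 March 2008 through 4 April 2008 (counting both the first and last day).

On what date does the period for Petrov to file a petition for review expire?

May 2, 2008

Counting 20 March 2008 as day 1, day 29 is April 17, 2008.
Service was by mail, adding 5 days: April 17, 2008 + 5 days = April 22, 2008.
From March 26, 2008 through April 4, 2008 inclusive is 10 days; tolling adds 10 days: April 22, 2008 + 10 days = May 2, 2008.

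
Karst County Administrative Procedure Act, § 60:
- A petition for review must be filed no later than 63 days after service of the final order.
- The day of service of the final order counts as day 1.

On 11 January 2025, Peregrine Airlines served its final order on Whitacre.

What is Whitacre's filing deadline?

Counting 11 January 2025 as day 1, day 63 is March 14, 2025.

March 14, 2025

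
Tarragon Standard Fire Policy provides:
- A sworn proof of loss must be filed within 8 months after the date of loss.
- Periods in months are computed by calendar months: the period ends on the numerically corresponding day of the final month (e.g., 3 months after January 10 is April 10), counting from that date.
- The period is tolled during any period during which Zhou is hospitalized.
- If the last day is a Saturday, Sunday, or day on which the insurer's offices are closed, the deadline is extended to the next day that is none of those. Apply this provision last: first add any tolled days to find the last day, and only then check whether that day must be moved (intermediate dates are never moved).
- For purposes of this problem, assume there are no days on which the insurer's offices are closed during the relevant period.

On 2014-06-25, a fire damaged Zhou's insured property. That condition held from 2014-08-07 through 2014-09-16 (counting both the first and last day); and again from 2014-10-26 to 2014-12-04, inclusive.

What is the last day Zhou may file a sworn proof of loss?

8 months after 2014-06-25 is February 25, 2015.
From August 7, 2014 through September 16, 2014 inclusive is 41 days; tolling adds 41 days: February 25, 2015 + 41 days = April 7, 2015.
From October 26, 2014 through December 4, 2014 inclusive is 40 days; tolling adds 40 days: April 7, 2015 + 40 days = May 17, 2015.
May 17, 2015 is Sunday. The next qualifying day is May 18, 2015.

May 18, 2015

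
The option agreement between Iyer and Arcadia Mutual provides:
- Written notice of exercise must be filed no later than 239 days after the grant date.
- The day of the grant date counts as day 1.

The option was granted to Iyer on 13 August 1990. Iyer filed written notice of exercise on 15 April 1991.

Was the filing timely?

Counting 13 August 1990 as day 1, day 239 is April 8, 1991.
The deadline is April 8, 1991; the filing on April 15, 1991 is after that date.

No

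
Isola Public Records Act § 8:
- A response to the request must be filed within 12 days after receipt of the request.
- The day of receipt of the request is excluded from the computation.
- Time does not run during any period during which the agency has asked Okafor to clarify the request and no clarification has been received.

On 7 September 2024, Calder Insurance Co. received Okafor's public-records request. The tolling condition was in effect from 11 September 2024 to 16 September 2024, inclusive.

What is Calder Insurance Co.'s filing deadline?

September 25, 2024

12 days after 7 September 2024 is September 19, 2024.
From September 11, 2024 through September 16, 2024 inclusive is 6 days; tolling adds 6 days: September 19, 2024 + 6 days = September 25, 2024.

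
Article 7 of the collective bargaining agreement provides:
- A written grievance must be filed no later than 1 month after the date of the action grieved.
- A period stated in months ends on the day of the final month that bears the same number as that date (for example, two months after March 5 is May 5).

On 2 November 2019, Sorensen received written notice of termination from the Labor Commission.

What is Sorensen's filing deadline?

1 month after 2 November 2019 is December 2, 2019.

December 2, 2019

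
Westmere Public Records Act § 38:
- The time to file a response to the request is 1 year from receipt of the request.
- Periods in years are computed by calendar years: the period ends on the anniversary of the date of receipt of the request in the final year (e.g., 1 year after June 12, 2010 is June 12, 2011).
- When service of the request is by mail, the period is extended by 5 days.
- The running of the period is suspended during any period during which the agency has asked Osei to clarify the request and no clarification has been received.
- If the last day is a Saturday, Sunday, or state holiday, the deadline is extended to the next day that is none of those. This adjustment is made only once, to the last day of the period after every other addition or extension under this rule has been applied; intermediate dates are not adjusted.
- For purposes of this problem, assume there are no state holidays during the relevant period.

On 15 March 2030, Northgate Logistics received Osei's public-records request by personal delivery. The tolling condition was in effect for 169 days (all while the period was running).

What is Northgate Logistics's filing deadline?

1 year after 15 March 2030 is March 15, 2031.
Service was not by mail, so no mail extension applies.
Tolling adds 169 days: March 15, 2031 + 169 days = August 31, 2031.
August 31, 2031 is Sunday. The next qualifying day is September 1, 2031.

September 1, 2031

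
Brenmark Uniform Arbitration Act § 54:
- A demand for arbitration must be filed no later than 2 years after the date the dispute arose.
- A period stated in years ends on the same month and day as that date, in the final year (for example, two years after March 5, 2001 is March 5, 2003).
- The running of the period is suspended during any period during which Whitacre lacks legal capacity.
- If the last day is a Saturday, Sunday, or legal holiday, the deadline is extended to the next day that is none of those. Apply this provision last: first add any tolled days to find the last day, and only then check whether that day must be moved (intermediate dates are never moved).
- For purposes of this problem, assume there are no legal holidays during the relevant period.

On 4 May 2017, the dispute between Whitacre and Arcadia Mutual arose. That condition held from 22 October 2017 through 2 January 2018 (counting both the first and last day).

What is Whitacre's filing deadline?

2 years after 4 May 2017 is May 4, 2019.
From October 22, 2017 through January 2, 2018 inclusive is 73 days; tolling adds 73 days: May 4, 2019 + 73 days = July 16, 2019.
July 16, 2019 is a Tuesday and not a legal holiday, so no extension applies.

July 16, 2019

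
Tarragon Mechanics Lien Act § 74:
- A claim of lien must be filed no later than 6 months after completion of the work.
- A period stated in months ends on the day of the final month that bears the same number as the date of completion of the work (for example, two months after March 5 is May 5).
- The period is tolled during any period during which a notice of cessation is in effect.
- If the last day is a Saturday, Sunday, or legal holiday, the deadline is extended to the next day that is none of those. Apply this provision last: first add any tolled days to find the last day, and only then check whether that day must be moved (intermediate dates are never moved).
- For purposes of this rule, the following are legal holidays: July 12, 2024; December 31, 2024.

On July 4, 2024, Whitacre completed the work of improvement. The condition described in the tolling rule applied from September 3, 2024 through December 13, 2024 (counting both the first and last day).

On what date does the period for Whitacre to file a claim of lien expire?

6 months after July 4, 2024 is January 4, 2025.
From September 3, 2024 through December 13, 2024 inclusive is 102 days; tolling adds 102 days: January 4, 2025 + 102 days = April 16, 2025.
April 16, 2025 is a Wednesday and not a legal holiday, so no extension applies.

April 16, 2025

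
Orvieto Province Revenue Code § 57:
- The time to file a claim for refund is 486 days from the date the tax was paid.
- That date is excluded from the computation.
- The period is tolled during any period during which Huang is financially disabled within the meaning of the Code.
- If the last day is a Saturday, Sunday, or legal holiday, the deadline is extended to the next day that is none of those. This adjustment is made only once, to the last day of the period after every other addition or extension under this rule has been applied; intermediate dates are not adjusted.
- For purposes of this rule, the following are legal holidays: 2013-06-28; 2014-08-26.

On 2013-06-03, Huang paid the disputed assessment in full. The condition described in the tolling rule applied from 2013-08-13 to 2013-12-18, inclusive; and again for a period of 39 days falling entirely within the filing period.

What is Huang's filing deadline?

March 18, 2015

486 days after 2013-06-03 is October 2, 2014.
From August 13, 2013 through December 18, 2013 inclusive is 128 days; tolling adds 128 days: October 2, 2014 + 128 days = February 7, 2015.
Tolling adds 39 days: February 7, 2015 + 39 days = March 18, 2015.
March 18, 2015 is a Wednesday and not a legal holiday, so no extension applies.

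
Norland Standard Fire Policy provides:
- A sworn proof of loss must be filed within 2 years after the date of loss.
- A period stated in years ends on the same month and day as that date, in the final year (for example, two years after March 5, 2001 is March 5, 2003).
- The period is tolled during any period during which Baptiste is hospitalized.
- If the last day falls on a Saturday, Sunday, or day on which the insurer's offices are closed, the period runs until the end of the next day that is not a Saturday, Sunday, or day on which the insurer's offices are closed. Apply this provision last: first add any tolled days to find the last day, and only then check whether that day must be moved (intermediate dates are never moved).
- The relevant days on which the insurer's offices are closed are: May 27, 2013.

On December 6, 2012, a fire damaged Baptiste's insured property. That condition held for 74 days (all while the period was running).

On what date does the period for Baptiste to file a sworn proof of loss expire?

February 18, 2015

2 years after December 6, 2012 is December 6, 2014.
Tolling adds 74 days: December 6, 2014 + 74 days = February 18, 2015.
February 18, 2015 is a Wednesday and not a day on which the insurer's offices are closed, so no extension applies.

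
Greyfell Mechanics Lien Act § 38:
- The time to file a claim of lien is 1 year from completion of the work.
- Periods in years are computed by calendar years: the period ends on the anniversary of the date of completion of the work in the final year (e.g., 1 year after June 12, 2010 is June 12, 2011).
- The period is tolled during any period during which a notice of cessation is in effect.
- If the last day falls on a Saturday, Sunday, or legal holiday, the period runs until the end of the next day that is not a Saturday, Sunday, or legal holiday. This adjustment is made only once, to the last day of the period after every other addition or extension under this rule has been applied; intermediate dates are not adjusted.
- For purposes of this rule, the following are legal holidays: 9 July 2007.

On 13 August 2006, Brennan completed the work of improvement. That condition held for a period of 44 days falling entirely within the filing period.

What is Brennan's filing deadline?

September 26, 2007

1 year after 13 August 2006 is August 13, 2007.
Tolling adds 44 days: August 13, 2007 + 44 days = September 26, 2007.
September 26, 2007 is a Wednesday and not a legal holiday, so no extension applies.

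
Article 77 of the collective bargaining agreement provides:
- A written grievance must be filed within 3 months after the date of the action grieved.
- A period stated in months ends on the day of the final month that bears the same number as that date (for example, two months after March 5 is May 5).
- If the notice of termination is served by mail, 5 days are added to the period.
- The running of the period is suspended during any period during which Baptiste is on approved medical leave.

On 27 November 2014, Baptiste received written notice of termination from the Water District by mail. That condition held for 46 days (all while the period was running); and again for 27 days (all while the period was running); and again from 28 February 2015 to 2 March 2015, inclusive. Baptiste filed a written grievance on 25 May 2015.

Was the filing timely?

3 months after 27 November 2014 is February 27, 2015.
Service was by mail, adding 5 days: February 27, 2015 + 5 days = March 4, 2015.
Tolling adds 46 days: March 4, 2015 + 46 days = April 19, 2015.
Tolling adds 27 days: April 19, 2015 + 27 days = May 16, 2015.
From February 28, 2015 through March 2, 2015 inclusive is 3 days; tolling adds 3 days: May 16, 2015 + 3 days = May 19, 2015.
The deadline is May 19, 2015; the filing on May 25, 2015 is after that date.

No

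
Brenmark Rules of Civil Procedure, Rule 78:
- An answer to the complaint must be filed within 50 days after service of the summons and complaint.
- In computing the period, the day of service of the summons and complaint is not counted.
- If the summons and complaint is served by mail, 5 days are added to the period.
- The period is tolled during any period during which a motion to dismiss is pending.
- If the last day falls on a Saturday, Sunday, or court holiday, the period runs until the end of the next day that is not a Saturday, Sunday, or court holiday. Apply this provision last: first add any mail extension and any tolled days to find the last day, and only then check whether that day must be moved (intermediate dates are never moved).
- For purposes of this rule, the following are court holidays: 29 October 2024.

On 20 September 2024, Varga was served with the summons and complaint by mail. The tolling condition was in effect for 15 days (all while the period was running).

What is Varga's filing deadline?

50 days after 20 September 2024 is November 9, 2024.
Service was by mail, adding 5 days: November 9, 2024 + 5 days = November 14, 2024.
Tolling adds 15 days: November 14, 2024 + 15 days = November 29, 2024.
November 29, 2024 is a Friday and not a court holiday, so no extension applies.

November 29, 2024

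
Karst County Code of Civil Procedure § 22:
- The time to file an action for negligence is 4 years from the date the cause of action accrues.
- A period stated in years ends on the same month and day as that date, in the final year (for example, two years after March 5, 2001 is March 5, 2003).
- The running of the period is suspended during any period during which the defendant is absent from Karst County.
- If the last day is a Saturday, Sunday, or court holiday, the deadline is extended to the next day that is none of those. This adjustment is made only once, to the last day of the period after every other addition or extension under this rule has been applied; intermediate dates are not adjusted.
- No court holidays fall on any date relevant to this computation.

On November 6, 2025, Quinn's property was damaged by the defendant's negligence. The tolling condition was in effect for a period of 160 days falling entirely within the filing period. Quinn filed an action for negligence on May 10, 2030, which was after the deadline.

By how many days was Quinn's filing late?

4 years after November 6, 2025 is November 6, 2029.
Tolling adds 160 days: November 6, 2029 + 160 days = April 15, 2030.
April 15, 2030 is a Monday and not a court holiday, so no extension applies.
The deadline is April 15, 2030; from April 15, 2030 to May 10, 2030 is 25 days.

25 days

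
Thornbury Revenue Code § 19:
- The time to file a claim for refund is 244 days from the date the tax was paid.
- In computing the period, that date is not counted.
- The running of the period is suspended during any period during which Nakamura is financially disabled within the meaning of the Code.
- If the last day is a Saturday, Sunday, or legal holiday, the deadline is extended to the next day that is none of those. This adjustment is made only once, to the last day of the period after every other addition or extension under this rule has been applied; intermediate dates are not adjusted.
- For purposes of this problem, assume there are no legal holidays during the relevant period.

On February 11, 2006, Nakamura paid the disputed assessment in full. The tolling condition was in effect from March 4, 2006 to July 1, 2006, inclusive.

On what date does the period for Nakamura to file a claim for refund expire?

February 12, 2007

244 days after February 11, 2006 is October 13, 2006.
From March 4, 2006 through July 1, 2006 inclusive is 120 days; tolling adds 120 days: October 13, 2006 + 120 days = February 10, 2007.
February 10, 2007 is Saturday; February 11, 2007 is Sunday. The next qualifying day is February 12, 2007.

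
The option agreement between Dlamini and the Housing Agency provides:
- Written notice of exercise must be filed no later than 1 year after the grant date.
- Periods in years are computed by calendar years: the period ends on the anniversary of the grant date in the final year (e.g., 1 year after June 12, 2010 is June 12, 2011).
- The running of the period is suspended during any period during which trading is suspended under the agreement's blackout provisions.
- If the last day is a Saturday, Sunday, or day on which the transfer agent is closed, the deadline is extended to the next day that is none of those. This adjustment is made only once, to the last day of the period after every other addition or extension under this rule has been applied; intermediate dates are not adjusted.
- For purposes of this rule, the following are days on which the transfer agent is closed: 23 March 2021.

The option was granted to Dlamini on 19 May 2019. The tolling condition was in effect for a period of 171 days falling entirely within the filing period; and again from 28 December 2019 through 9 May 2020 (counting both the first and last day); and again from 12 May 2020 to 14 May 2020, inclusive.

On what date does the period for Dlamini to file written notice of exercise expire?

March 24, 2021

1 year after 19 May 2019 is May 19, 2020.
Tolling adds 171 days: May 19, 2020 + 171 days = November 6, 2020.
From December 28, 2019 through May 9, 2020 inclusive is 134 days; tolling adds 134 days: November 6, 2020 + 134 days = March 20, 2021.
From May 12, 2020 through May 14, 2020 inclusive is 3 days; tolling adds 3 days: March 20, 2021 + 3 days = March 23, 2021.
March 23, 2021 is a listed holiday. The next qualifying day is March 24, 2021.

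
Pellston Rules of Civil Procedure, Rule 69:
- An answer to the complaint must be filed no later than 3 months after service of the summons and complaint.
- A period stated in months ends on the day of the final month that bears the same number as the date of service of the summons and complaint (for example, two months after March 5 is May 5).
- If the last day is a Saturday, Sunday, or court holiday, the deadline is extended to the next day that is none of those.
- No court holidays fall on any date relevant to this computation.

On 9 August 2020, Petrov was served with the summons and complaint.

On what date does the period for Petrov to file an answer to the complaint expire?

3 months after 9 August 2020 is November 9, 2020.
November 9, 2020 is a Monday and not a court holiday, so no extension applies.

November 9, 2020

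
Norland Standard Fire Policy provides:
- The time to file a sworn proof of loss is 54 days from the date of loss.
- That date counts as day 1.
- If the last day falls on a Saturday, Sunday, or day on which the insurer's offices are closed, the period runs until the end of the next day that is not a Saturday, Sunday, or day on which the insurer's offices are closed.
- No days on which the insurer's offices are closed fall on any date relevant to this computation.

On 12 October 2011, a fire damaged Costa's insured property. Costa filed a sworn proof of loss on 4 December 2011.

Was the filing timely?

Counting 12 October 2011 as day 1, day 54 is December 4, 2011.
December 4, 2011 is Sunday. The next qualifying day is December 5, 2011.
The deadline is December 5, 2011; the filing on December 4, 2011 is on or before that date.

Yes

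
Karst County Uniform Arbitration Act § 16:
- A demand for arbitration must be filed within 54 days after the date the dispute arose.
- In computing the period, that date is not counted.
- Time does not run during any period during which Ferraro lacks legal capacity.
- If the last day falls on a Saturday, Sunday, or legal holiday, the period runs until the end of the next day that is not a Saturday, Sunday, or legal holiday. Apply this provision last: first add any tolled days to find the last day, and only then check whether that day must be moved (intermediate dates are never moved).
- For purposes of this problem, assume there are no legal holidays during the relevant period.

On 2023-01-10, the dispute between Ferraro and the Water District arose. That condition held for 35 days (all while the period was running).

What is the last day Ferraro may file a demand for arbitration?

54 days after 2023-01-10 is March 5, 2023.
Tolling adds 35 days: March 5, 2023 + 35 days = April 9, 2023.
April 9, 2023 is Sunday. The next qualifying day is April 10, 2023.

April 10, 2023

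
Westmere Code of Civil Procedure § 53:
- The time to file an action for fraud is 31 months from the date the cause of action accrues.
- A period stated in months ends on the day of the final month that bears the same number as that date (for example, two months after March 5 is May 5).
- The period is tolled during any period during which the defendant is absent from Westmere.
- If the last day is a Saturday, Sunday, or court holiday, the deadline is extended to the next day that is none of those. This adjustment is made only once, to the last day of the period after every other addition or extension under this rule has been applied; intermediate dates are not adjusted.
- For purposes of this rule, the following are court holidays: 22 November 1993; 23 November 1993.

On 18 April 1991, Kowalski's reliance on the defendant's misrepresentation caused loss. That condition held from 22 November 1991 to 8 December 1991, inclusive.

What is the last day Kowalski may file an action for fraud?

December 6, 1993

31 months after 18 April 1991 is November 18, 1993.
From November 22, 1991 through December 8, 1991 inclusive is 17 days; tolling adds 17 days: November 18, 1993 + 17 days = December 5, 1993.
December 5, 1993 is Sunday. The next qualifying day is December 6, 1993.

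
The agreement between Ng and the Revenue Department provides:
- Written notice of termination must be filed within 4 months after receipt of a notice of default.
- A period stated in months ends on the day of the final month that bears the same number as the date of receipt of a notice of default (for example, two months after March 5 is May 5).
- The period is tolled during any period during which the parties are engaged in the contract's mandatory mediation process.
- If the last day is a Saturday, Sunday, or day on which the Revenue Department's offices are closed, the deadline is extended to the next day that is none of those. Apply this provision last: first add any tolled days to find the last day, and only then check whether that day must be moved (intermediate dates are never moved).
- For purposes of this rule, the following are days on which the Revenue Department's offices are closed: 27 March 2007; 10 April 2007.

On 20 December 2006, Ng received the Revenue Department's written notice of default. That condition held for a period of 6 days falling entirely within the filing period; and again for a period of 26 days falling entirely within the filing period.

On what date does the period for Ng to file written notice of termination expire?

4 months after 20 December 2006 is April 20, 2007.
Tolling adds 6 days: April 20, 2007 + 6 days = April 26, 2007.
Tolling adds 26 days: April 26, 2007 + 26 days = May 22, 2007.
May 22, 2007 is a Tuesday and not a day on which the Revenue Department's offices are closed, so no extension applies.

May 22, 2007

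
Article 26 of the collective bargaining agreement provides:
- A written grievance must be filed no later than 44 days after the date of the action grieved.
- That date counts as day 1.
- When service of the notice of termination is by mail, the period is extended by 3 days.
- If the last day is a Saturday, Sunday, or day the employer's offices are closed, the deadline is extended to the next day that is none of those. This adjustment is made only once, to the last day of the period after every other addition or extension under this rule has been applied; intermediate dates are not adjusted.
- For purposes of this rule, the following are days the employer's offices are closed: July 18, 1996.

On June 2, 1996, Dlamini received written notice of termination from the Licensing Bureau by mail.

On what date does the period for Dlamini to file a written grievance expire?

July 19, 1996

Counting June 2, 1996 as day 1, day 44 is July 15, 1996.
Service was by mail, adding 3 days: July 15, 1996 + 3 days = July 18, 1996.
July 18, 1996 is a listed holiday. The next qualifying day is July 19, 1996.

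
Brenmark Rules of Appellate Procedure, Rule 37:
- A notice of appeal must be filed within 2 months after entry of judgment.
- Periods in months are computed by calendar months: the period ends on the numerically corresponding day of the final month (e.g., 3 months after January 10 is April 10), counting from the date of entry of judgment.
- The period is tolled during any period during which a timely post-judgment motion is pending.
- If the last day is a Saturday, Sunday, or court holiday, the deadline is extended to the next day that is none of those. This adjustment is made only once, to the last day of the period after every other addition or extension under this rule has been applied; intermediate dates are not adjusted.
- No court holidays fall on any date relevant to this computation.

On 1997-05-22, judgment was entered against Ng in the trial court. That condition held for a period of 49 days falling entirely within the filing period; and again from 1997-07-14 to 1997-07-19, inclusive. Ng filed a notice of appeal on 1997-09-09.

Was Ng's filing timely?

2 months after 1997-05-22 is July 22, 1997.
Tolling adds 49 days: July 22, 1997 + 49 days = September 9, 1997.
From July 14, 1997 through July 19, 1997 inclusive is 6 days; tolling adds 6 days: September 9, 1997 + 6 days = September 15, 1997.
September 15, 1997 is a Monday and not a court holiday, so no extension applies.
The deadline is September 15, 1997; the filing on September 9, 1997 is on or before that date.

Yes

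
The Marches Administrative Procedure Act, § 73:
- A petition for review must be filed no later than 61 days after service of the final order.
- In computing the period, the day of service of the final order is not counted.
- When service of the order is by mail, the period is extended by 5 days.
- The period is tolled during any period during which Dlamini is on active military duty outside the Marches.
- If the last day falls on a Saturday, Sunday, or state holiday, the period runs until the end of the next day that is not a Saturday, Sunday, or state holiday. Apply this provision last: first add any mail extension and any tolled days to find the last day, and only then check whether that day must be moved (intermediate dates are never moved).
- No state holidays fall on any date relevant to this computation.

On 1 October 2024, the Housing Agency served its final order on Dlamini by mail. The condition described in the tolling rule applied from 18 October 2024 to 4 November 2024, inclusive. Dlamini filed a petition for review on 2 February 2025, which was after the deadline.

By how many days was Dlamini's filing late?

40 days

61 days after 1 October 2024 is December 1, 2024.
Service was by mail, adding 5 days: December 1, 2024 + 5 days = December 6, 2024.
From October 18, 2024 through November 4, 2024 inclusive is 18 days; tolling adds 18 days: December 6, 2024 + 18 days = December 24, 2024.
December 24, 2024 is a Tuesday and not a state holiday, so no extension applies.
The deadline is December 24, 2024; from December 24, 2024 to February 2, 2025 is 40 days.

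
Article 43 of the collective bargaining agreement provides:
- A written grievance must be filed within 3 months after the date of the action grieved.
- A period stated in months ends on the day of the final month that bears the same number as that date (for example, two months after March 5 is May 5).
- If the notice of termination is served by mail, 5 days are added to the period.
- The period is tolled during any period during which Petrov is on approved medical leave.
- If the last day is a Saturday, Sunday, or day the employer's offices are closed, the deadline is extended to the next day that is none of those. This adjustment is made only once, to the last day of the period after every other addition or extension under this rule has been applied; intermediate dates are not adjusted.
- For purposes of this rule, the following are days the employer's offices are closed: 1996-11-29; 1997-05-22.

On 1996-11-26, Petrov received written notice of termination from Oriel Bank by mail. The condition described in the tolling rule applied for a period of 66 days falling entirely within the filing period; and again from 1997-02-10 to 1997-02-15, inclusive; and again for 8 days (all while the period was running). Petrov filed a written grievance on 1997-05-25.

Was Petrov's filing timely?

3 months after 1996-11-26 is February 26, 1997.
Service was by mail, adding 5 days: February 26, 1997 + 5 days = March 3, 1997.
Tolling adds 66 days: March 3, 1997 + 66 days = May 8, 1997.
From February 10, 1997 through February 15, 1997 inclusive is 6 days; tolling adds 6 days: May 8, 1997 + 6 days = May 14, 1997.
Tolling adds 8 days: May 14, 1997 + 8 days = May 22, 1997.
May 22, 1997 is a listed holiday. The next qualifying day is May 23, 1997.
The deadline is May 23, 1997; the filing on May 25, 1997 is after that date.

No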